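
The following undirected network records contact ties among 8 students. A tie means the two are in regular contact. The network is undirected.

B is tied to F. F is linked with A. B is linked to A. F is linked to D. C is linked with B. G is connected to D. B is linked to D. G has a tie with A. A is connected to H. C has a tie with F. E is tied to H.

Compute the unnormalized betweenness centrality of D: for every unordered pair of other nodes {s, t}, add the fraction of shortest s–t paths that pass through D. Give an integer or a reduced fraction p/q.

3/2

Pairs whose geodesics pass through D — G–C: 2/4; G–B: 1/2; G–F: 1/2.
All other pairs contribute 0.
Summing the contributions gives betweenness(D) = 3/2.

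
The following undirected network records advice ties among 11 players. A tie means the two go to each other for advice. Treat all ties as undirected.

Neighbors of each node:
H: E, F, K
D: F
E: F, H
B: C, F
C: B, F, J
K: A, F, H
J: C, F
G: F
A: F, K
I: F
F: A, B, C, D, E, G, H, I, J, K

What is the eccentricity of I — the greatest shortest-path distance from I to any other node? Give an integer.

Distances from I: A:2, B:2, C:2, D:2, E:2, F:1, G:2, H:2, J:2, K:2.
The largest is 2 (to C, A, H, B, J, K, G, D, and E), so the eccentricity of I is 2.

2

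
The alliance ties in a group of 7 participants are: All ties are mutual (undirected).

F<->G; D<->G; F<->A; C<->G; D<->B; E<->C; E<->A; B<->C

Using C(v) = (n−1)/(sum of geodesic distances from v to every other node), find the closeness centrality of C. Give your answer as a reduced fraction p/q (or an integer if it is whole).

2/3

Distances from C: A:2, B:1, D:2, E:1, F:2, G:1. Sum = 9.
n = 7, so closeness = 6/9 = 2/3.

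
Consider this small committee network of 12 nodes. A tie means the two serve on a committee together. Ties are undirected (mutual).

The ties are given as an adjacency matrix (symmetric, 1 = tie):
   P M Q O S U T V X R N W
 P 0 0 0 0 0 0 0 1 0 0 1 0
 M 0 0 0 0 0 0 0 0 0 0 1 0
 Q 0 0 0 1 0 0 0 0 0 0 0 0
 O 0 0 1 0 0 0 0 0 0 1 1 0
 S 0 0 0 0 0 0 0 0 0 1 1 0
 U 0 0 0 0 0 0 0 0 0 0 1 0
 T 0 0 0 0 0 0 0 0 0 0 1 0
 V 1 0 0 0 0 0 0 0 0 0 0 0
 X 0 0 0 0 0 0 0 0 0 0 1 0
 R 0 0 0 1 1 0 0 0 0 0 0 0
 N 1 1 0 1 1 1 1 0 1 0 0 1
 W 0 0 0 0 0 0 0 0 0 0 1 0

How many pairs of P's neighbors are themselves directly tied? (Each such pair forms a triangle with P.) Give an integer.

P's neighbors are N and V, but none of them are tied to each other, so no triangle contains P.

0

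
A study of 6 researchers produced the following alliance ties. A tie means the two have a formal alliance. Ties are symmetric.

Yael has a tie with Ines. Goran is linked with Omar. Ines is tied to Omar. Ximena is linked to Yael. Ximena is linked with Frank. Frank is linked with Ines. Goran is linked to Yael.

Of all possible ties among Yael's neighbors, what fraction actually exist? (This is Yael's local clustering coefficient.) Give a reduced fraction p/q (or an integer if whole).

Yael's neighbors: Goran, Ines, and Ximena (k = 3).
Possible neighbor pairs: C(3,2) = 3. Edges among them: none → e = 0.
Clustering(Yael) = 0/3 = 0.

0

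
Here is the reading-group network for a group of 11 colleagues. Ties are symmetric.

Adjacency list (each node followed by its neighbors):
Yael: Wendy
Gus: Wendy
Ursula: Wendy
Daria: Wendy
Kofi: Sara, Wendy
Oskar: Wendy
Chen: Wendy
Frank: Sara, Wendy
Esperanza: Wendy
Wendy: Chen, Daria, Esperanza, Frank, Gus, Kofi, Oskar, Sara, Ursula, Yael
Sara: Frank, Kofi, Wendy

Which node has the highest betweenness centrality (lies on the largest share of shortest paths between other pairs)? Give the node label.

Unnormalized betweenness of each node: Chen:0, Daria:0, Esperanza:0, Frank:0, Gus:0, Kofi:0, Oskar:0, Sara:1/2, Ursula:0, Wendy:85/2, Yael:0.
Wendy has the largest value, 85/2, making it the main broker — the node through which the most shortest paths run.

Wendy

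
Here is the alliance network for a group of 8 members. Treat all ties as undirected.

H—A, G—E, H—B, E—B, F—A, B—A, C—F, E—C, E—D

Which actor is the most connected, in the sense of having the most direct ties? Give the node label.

E

Degrees — A:3, B:3, C:2, D:1, E:4, F:2, G:1, H:2.
The maximum is 4, attained only by E.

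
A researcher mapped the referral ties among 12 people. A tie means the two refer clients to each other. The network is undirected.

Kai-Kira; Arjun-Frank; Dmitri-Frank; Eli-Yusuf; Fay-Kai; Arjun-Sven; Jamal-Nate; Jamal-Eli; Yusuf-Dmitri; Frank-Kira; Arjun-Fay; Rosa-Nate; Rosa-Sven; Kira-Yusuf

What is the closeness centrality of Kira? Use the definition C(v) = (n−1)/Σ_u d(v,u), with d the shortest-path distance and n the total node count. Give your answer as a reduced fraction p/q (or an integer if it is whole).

11/25

Distances from Kira: Arjun:2, Dmitri:2, Eli:2, Fay:2, Frank:1, Jamal:3, Kai:1, Nate:4, Rosa:4, Sven:3, Yusuf:1. Sum = 25.
n = 12, so closeness = 11/25.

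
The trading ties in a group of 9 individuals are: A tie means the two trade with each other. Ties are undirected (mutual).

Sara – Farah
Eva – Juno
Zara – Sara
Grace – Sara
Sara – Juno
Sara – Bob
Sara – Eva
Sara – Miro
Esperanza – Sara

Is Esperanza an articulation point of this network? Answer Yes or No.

No

Even without Esperanza, every remaining node can still reach every other (the residual graph is connected), so Esperanza is not a cut vertex.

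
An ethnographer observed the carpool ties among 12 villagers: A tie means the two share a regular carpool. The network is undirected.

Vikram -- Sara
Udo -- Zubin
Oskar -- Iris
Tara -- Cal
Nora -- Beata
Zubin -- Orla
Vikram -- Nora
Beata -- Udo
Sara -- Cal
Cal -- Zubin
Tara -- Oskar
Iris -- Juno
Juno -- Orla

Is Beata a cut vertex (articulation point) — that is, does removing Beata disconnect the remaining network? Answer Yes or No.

Even without Beata, every remaining node can still reach every other (the residual graph is connected), so Beata is not a cut vertex.

No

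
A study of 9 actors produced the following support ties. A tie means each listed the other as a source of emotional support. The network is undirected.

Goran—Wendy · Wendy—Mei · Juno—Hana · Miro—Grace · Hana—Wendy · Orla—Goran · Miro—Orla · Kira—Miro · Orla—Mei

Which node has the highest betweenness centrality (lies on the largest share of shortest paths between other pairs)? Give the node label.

Orla

Unnormalized betweenness of each node: Goran:6, Grace:0, Hana:7, Juno:0, Kira:0, Mei:6, Miro:13, Orla:31/2, Wendy:25/2.
Orla has the largest value, 31/2, making it the main broker — the node through which the most shortest paths run.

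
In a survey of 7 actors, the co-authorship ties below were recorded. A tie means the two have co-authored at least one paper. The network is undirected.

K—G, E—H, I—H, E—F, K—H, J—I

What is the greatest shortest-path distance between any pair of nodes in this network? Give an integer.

4

Eccentricity of each node (its greatest distance to any other): E:3, F:4, G:4, H:2, I:3, J:4, K:3.
The maximum eccentricity is 4, realized for instance by the pair J–G via J – I – H – K – G. So the diameter is 4.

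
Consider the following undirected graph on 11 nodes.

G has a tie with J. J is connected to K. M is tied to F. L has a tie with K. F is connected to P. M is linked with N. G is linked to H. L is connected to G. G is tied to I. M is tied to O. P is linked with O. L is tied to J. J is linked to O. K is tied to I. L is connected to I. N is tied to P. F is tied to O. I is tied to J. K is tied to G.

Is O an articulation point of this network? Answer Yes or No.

Yes

Removing O leaves {F, M, N, and P} with no path to {G, H, I, J, K, and L}, so the network splits into 2 components. O is a cut vertex.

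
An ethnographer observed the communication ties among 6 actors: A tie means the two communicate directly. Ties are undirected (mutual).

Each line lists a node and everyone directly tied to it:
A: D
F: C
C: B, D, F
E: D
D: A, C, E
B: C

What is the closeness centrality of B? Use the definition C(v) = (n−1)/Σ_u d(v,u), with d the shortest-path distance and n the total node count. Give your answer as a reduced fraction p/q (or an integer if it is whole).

5/11

Distances from B: A:3, C:1, D:2, E:3, F:2. Sum = 11.
n = 6, so closeness = 5/11.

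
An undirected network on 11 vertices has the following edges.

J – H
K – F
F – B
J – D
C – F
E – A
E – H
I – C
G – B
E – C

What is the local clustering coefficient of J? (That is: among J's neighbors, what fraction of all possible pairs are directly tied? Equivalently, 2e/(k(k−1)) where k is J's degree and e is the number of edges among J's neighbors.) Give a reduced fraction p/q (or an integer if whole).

0

J's neighbors: D and H (k = 2).
Possible neighbor pairs: C(2,2) = 1. Edges among them: none → e = 0.
Clustering(J) = 0/1.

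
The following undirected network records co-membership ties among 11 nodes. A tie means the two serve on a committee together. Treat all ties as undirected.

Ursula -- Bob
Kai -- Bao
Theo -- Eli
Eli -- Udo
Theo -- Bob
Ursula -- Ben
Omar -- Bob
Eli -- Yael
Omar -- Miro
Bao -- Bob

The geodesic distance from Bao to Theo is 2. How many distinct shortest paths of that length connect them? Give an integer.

The shortest distance is 2, and the only length-2 path is Bao–Bob–Theo. So there is exactly 1 shortest path.

1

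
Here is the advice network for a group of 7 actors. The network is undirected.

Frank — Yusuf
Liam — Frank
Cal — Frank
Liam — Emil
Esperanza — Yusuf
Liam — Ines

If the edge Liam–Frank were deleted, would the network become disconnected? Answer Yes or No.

Without the Liam–Frank edge there is no alternate route between Liam and Frank, so the network disconnects. It is a bridge.

Yes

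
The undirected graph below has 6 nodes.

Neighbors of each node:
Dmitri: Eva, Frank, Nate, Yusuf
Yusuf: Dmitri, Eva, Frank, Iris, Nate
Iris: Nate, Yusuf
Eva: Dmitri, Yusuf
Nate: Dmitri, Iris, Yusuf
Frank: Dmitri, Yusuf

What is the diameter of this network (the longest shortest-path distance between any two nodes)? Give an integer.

2

Eccentricity of each node (its greatest distance to any other): Dmitri:2, Eva:2, Frank:2, Iris:2, Nate:2, Yusuf:1.
The maximum eccentricity is 2, realized for instance by the pair Nate–Frank via Nate – Yusuf – Frank. So the diameter is 2.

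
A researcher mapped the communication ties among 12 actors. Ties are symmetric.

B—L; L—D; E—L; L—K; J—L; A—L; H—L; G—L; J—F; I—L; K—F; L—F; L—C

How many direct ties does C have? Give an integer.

1

C is directly tied to L. That is 1 neighbor, so the degree of C is 1.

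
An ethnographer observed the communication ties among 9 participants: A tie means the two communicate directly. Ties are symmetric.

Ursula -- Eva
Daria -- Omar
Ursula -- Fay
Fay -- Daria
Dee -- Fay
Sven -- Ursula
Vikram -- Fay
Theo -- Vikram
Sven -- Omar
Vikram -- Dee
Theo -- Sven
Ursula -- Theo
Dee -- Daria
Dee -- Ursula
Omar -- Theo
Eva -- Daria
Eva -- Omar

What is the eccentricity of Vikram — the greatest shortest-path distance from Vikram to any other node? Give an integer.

3

Distances from Vikram: Daria:2, Dee:1, Eva:3, Fay:1, Omar:2, Sven:2, Theo:1, Ursula:2.
The largest is 3 (to Eva), so the eccentricity of Vikram is 3.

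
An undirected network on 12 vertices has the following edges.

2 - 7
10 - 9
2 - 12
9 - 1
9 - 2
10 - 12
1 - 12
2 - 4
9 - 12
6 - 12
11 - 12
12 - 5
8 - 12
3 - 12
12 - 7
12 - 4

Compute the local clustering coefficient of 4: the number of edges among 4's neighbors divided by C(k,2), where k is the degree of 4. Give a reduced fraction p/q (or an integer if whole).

1

4's neighbors: 2 and 12 (k = 2).
Possible neighbor pairs: C(2,2) = 1. Edges among them: 2–12 → e = 1.
Clustering(4) = 1/1.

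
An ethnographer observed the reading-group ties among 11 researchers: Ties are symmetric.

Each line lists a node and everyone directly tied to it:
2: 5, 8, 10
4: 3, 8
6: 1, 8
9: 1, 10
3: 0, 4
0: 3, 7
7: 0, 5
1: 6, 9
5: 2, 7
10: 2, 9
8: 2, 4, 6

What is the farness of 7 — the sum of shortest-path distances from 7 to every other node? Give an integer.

28

Distances from 7: 0:1, 1:5, 2:2, 3:2, 4:3, 5:1, 6:4, 8:3, 9:4, 10:3.
Sum = 1 + 5 + 2 + 2 + 3 + 1 + 4 + 3 + 4 + 3 = 28.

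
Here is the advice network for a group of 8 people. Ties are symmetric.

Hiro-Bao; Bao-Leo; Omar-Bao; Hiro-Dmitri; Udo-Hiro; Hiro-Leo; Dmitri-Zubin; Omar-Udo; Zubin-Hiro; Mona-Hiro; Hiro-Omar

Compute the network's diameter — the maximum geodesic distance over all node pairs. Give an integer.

Eccentricity of each node (its greatest distance to any other): Bao:2, Dmitri:2, Hiro:1, Leo:2, Mona:2, Omar:2, Udo:2, Zubin:2.
The maximum eccentricity is 2, realized for instance by the pair Leo–Dmitri via Leo – Hiro – Dmitri. So the diameter is 2.

2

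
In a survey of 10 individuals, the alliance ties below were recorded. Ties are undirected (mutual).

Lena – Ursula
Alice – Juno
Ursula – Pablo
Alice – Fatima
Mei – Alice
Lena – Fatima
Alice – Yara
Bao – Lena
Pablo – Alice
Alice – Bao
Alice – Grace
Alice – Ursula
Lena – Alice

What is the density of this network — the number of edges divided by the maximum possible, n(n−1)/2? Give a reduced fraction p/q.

There are 13 edges and 10 nodes, so the maximum possible is C(10,2) = 45.
Density = 13/45.

13/45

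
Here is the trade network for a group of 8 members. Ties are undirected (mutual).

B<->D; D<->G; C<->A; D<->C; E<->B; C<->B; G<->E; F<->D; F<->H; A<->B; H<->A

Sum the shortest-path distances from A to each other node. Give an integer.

Distances from A: B:1, C:1, D:2, E:2, F:2, G:3, H:1.
Sum = 1 + 1 + 2 + 2 + 2 + 3 + 1 = 12.

12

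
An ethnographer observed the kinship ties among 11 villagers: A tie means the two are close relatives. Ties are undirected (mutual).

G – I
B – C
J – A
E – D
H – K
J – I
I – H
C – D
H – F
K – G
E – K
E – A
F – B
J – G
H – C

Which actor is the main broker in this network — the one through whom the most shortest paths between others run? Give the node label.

H

Unnormalized betweenness of each node: A:7/3, B:1, C:17/2, D:4, E:8, F:5/2, G:11/6, H:101/6, I:7, J:10/3, K:23/3.
H has the largest value, 101/6, making it the main broker — the node through which the most shortest paths run.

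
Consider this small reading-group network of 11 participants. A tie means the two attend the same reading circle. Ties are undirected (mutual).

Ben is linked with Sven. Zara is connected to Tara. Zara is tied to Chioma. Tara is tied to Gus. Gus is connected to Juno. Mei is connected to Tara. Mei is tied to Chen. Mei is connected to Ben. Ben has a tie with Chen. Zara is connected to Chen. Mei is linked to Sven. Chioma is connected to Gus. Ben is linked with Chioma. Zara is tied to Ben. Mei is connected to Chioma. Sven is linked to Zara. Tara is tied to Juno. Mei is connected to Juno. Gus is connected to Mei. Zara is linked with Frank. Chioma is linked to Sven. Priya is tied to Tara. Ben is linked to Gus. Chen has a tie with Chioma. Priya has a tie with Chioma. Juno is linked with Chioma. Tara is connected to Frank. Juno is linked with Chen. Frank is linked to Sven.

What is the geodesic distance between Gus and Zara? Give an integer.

2

One shortest route is Gus – Tara – Zara, which uses 2 edges, and Gus and Zara are not directly tied, so nothing shorter exists. So d(Gus,Zara) = 2.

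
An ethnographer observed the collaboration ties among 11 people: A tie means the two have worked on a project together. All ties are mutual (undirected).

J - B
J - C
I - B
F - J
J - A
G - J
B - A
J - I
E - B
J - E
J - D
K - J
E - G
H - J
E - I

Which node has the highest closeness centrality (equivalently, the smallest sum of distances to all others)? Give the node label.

Farness (sum of distances to all others) for each node — A:18, B:16, C:19, D:19, E:16, F:19, G:18, H:19, I:17, J:10, K:19.
The smallest farness is 10, for J, so J has the highest closeness.

J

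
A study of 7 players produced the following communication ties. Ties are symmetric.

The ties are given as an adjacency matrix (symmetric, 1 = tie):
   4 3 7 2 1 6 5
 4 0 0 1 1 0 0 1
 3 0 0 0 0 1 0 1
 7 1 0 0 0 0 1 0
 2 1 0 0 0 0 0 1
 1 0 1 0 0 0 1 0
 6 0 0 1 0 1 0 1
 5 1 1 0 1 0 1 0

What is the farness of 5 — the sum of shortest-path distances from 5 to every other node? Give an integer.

Distances from 5: 1:2, 2:1, 3:1, 4:1, 6:1, 7:2.
Sum = 2 + 1 + 1 + 1 + 1 + 2 = 8.

8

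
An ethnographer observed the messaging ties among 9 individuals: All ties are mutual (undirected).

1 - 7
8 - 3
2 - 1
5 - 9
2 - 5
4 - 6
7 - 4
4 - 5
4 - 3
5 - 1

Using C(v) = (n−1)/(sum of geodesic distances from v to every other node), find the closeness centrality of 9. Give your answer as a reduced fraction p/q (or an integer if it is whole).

Distances from 9: 1:2, 2:2, 3:3, 4:2, 5:1, 6:3, 7:3, 8:4. Sum = 20.
n = 9, so closeness = 8/20 = 2/5.

2/5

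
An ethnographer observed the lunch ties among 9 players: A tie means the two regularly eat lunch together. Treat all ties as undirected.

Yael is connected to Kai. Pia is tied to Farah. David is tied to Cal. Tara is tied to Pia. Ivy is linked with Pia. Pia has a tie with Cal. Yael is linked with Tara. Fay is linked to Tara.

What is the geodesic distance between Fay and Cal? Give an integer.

One shortest route is Fay – Tara – Pia – Cal, which uses 3 edges, and at distance 2 from Fay we only reach {Pia, Yael}, which does not include Cal. So d(Fay,Cal) = 3.

3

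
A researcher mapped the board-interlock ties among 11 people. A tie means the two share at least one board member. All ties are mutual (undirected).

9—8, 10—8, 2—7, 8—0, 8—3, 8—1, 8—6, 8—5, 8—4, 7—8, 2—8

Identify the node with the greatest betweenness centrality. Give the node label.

Unnormalized betweenness of each node: 0:0, 1:0, 2:0, 3:0, 4:0, 5:0, 6:0, 7:0, 8:44, 9:0, 10:0.
8 has the largest value, 44, making it the main broker — the node through which the most shortest paths run.

8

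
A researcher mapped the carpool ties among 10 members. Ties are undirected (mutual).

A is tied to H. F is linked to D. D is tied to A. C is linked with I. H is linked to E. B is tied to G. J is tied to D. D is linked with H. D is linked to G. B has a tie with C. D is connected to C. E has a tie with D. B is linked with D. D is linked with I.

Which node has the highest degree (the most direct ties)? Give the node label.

Degrees — A:2, B:3, C:3, D:9, E:2, F:1, G:2, H:3, I:2, J:1.
The maximum is 9, attained only by D.

D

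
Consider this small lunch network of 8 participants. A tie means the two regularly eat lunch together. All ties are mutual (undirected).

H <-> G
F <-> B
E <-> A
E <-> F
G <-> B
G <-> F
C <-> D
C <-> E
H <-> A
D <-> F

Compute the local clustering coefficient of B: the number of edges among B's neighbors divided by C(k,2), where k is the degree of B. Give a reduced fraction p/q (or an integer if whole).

1

B's neighbors: F and G (k = 2).
Possible neighbor pairs: C(2,2) = 1. Edges among them: F–G → e = 1.
Clustering(B) = 1/1.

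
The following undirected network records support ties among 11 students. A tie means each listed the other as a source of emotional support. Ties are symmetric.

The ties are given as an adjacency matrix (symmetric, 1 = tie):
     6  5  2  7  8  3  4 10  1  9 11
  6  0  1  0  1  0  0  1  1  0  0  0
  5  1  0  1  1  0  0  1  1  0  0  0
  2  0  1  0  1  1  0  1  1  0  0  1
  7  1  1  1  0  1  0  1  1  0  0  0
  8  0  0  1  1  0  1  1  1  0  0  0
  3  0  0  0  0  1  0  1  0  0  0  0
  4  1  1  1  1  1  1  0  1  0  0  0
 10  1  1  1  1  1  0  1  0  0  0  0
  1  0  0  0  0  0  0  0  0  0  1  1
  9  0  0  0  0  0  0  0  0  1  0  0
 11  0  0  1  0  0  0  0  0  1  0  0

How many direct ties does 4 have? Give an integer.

7

4 is directly tied to 2, 3, 5, 6, 7, 8, and 10. That is 7 neighbors, so the degree of 4 is 7.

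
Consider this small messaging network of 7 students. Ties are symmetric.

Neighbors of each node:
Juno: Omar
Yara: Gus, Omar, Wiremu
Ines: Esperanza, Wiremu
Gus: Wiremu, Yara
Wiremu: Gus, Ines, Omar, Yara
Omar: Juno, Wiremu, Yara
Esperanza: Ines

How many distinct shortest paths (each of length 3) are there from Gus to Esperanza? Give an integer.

1

The shortest distance is 3, and the only length-3 path is Gus–Wiremu–Ines–Esperanza. So there is exactly 1 shortest path.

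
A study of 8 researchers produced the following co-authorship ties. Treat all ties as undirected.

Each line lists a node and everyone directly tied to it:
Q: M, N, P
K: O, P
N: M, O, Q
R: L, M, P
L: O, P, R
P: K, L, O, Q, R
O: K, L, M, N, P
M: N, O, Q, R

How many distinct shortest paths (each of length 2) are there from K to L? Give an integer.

2

The shortest distance is 2. The length-2 paths are: K–P–L; K–O–L.
That gives 2 distinct shortest paths.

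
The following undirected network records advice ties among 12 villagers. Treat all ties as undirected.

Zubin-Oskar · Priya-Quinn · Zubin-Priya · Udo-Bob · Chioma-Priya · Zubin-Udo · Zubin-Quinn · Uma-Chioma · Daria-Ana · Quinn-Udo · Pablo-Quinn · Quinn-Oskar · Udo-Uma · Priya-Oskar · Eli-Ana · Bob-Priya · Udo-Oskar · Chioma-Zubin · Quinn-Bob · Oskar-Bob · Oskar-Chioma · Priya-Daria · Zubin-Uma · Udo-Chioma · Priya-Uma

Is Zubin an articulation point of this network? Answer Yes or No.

No

Even without Zubin, every remaining node can still reach every other (the residual graph is connected), so Zubin is not a cut vertex.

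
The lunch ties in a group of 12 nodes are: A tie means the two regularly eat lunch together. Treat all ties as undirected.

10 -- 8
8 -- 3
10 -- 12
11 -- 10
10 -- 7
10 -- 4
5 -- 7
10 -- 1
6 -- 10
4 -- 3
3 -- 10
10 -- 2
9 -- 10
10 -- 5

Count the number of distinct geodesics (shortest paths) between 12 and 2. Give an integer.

The shortest distance is 2, and the only length-2 path is 12–10–2. So there is exactly 1 shortest path.

1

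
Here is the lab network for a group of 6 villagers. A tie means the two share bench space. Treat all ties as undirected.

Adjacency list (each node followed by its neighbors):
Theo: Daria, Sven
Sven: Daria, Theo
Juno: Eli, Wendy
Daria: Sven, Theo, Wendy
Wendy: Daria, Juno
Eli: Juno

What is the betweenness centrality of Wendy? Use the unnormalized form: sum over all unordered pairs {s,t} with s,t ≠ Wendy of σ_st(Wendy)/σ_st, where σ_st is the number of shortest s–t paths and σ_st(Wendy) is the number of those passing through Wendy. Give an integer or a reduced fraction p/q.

Pairs whose geodesics pass through Wendy — Theo–Juno: 1; Theo–Eli: 1; Sven–Juno: 1; Sven–Eli: 1; Daria–Juno: 1; Daria–Eli: 1.
All other pairs contribute 0.
Summing the contributions gives betweenness(Wendy) = 6.

6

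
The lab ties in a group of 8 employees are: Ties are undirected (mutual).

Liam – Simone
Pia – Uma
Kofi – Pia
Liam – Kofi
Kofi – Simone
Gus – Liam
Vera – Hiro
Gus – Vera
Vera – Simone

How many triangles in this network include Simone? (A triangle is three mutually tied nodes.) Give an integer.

1

Simone's neighbors: Kofi, Liam, and Vera.
Neighbor pairs that are themselves tied: Simone–Kofi–Liam. Each forms one triangle with Simone, for 1 in total.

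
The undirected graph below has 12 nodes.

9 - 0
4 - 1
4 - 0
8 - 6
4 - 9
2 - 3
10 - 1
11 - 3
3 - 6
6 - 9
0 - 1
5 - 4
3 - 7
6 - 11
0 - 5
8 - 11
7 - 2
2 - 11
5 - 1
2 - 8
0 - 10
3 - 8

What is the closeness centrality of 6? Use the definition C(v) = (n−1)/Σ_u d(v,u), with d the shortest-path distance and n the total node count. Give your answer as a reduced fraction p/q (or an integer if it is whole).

11/21

Distances from 6: 0:2, 1:3, 2:2, 3:1, 4:2, 5:3, 7:2, 8:1, 9:1, 10:3, 11:1. Sum = 21.
n = 12, so closeness = 11/21.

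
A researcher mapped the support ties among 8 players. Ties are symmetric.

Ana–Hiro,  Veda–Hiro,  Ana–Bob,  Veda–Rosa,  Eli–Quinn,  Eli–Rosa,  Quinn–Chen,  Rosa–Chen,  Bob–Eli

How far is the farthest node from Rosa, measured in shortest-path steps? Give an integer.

Distances from Rosa: Ana:3, Bob:2, Chen:1, Eli:1, Hiro:2, Quinn:2, Veda:1.
The largest is 3 (to Ana), so the eccentricity of Rosa is 3.

3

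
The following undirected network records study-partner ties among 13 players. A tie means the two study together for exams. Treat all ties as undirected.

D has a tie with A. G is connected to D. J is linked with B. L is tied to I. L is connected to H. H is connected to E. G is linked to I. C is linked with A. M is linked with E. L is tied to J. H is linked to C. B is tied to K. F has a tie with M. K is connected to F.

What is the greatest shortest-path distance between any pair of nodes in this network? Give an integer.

6

Eccentricity of each node (its greatest distance to any other): A:6, B:5, C:5, D:6, E:4, F:6, G:6, H:4, I:5, J:4, K:6, L:4, M:5.
The maximum eccentricity is 6, realized for instance by the pair F–G via F – M – E – H – L – I – G. So the diameter is 6.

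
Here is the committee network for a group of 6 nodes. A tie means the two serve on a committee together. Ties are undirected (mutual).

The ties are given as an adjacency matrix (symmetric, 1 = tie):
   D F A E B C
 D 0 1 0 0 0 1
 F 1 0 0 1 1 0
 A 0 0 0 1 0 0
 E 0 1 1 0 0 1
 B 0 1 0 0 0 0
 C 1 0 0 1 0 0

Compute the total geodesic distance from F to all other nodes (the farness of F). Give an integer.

Distances from F: A:2, B:1, C:2, D:1, E:1.
Sum = 2 + 1 + 2 + 1 + 1 = 7.

7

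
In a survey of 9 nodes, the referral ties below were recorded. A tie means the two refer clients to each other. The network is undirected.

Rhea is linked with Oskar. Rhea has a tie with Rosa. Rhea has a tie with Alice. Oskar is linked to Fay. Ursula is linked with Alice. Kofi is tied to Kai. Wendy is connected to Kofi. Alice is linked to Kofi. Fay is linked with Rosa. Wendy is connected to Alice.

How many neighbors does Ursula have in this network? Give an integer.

Ursula is directly tied to Alice. That is 1 neighbor, so the degree of Ursula is 1.

1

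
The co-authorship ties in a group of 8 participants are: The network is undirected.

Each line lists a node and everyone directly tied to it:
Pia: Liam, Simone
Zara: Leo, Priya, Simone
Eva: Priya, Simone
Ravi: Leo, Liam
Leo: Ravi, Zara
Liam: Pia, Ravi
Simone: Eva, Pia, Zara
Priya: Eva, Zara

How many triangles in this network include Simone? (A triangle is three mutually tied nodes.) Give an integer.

0

Simone's neighbors are Eva, Pia, and Zara, but none of them are tied to each other, so no triangle contains Simone.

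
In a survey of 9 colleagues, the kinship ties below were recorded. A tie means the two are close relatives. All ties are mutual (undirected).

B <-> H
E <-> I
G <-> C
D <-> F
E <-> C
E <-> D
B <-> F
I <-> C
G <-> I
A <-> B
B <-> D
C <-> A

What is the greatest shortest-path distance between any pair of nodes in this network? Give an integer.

Eccentricity of each node (its greatest distance to any other): A:2, B:3, C:3, D:3, E:3, F:4, G:4, H:4, I:4.
The maximum eccentricity is 4, realized for instance by the pair I–H via I – C – A – B – H. So the diameter is 4.

4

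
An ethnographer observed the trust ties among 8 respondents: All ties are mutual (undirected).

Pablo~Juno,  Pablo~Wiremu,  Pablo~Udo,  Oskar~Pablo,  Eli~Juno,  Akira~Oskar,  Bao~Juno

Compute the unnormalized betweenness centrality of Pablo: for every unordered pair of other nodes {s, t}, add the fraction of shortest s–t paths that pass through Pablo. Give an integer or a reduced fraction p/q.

Pairs whose geodesics pass through Pablo — Udo–Eli: 1; Udo–Akira: 1; Udo–Bao: 1; Udo–Wiremu: 1; Udo–Oskar: 1; Udo–Juno: 1; Eli–Akira: 1; Eli–Wiremu: 1; Eli–Oskar: 1; Akira–Bao: 1; Akira–Wiremu: 1; Akira–Juno: 1; Bao–Wiremu: 1; Bao–Oskar: 1 … (+3 more pairs).
All other pairs contribute 0.
Summing the contributions gives betweenness(Pablo) = 17.

17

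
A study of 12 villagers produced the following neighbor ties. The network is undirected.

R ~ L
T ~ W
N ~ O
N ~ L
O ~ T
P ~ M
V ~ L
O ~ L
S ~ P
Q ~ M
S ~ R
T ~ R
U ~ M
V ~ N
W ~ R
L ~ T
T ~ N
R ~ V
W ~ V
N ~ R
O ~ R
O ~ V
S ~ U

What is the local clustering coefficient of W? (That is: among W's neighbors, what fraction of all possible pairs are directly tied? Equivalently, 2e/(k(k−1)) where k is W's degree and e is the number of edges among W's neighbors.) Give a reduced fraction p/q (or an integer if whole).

W's neighbors: R, T, and V (k = 3).
Possible neighbor pairs: C(3,2) = 3. Edges among them: R–T, R–V → e = 2.
Clustering(W) = 2/3.

2/3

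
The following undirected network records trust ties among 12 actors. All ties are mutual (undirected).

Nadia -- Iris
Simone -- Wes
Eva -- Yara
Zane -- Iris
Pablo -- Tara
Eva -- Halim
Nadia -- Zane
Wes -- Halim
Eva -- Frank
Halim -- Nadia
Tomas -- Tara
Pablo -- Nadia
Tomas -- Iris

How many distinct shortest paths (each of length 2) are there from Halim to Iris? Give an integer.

The shortest distance is 2, and the only length-2 path is Halim–Nadia–Iris. So there is exactly 1 shortest path.

1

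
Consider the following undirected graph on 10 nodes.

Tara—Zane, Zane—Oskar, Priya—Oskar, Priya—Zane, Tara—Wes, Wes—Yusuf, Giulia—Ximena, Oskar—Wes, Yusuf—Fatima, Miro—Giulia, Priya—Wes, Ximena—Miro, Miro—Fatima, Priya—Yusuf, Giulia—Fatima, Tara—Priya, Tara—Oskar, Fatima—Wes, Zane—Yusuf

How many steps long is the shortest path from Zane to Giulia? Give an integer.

3

One shortest route is Zane – Yusuf – Fatima – Giulia, which uses 3 edges, and at distance 2 from Zane we only reach {Fatima, Wes}, which does not include Giulia. So d(Zane,Giulia) = 3.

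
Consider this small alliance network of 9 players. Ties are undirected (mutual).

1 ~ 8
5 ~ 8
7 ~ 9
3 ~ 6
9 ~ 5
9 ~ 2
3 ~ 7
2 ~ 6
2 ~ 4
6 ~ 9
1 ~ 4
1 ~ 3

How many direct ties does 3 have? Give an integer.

3 is directly tied to 1, 6, and 7. That is 3 neighbors, so the degree of 3 is 3.

3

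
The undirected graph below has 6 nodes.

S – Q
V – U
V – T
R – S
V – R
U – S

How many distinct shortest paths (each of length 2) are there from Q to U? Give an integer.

1

The shortest distance is 2, and the only length-2 path is Q–S–U. So there is exactly 1 shortest path.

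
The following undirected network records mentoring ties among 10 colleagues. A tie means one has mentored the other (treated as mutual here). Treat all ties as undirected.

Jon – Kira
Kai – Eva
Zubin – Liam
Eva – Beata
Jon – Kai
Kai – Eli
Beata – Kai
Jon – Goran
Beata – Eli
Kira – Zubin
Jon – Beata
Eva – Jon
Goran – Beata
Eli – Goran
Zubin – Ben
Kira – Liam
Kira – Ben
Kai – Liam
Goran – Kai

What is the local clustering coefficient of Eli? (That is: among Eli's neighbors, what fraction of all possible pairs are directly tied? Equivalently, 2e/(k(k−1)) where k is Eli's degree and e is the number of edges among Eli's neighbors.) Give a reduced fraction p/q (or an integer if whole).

1

Eli's neighbors: Beata, Goran, and Kai (k = 3).
Possible neighbor pairs: C(3,2) = 3. Edges among them: Beata–Goran, Beata–Kai, Goran–Kai → e = 3.
Clustering(Eli) = 3/3 = 1.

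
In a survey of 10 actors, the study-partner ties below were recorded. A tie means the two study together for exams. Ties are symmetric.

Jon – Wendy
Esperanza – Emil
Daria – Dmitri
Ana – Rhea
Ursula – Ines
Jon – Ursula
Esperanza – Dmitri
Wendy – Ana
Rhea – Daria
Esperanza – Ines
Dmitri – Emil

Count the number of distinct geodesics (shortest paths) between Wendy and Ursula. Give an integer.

The shortest distance is 2, and the only length-2 path is Wendy–Jon–Ursula. So there is exactly 1 shortest path.

1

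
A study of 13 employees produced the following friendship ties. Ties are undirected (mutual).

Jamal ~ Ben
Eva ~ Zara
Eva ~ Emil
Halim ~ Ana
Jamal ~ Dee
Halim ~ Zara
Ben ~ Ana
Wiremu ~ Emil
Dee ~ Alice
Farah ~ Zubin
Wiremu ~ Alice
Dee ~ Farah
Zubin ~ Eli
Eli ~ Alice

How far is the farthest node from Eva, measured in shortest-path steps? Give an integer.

5

Distances from Eva: Alice:3, Ana:3, Ben:4, Dee:4, Eli:4, Emil:1, Farah:5, Halim:2, Jamal:5, Wiremu:2, Zara:1, Zubin:5.
The largest is 5 (to Jamal, Zubin, and Farah), so the eccentricity of Eva is 5.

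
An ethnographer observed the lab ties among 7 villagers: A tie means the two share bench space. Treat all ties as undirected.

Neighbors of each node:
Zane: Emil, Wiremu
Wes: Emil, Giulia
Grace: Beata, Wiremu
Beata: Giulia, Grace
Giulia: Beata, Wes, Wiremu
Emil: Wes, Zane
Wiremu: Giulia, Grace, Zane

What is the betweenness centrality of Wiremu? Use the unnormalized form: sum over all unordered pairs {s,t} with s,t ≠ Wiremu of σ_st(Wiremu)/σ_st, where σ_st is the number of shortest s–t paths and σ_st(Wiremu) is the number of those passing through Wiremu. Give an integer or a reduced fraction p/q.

5

Pairs whose geodesics pass through Wiremu — Zane–Grace: 1; Zane–Beata: 2/2; Zane–Giulia: 1; Grace–Giulia: 1/2; Grace–Wes: 1/2; Grace–Emil: 1.
All other pairs contribute 0.
Summing the contributions gives betweenness(Wiremu) = 5.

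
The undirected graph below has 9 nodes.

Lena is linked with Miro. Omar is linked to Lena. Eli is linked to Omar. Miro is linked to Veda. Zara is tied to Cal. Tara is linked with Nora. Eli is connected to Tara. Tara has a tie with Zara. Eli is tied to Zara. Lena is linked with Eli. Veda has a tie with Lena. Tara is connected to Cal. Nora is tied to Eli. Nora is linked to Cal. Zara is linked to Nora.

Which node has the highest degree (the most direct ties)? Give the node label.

Eli

Degrees — Cal:3, Eli:5, Lena:4, Miro:2, Nora:4, Omar:2, Tara:4, Veda:2, Zara:4.
The maximum is 5, attained only by Eli.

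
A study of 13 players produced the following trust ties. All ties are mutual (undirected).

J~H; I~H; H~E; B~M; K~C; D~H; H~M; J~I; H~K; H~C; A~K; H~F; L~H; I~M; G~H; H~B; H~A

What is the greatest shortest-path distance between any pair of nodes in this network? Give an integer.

2

Eccentricity of each node (its greatest distance to any other): A:2, B:2, C:2, D:2, E:2, F:2, G:2, H:1, I:2, J:2, K:2, L:2, M:2.
The maximum eccentricity is 2, realized for instance by the pair M–J via M – H – J. So the diameter is 2.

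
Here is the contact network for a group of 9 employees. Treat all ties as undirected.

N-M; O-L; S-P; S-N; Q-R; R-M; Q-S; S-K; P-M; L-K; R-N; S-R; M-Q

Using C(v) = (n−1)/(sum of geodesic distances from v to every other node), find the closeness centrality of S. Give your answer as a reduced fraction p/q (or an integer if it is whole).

2/3

Distances from S: K:1, L:2, M:2, N:1, O:3, P:1, Q:1, R:1. Sum = 12.
n = 9, so closeness = 8/12 = 2/3.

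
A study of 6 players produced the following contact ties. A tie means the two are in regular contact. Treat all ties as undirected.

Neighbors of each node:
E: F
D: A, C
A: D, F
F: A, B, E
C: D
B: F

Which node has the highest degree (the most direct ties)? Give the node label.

F

Degrees — A:2, B:1, C:1, D:2, E:1, F:3.
The maximum is 3, attained only by F.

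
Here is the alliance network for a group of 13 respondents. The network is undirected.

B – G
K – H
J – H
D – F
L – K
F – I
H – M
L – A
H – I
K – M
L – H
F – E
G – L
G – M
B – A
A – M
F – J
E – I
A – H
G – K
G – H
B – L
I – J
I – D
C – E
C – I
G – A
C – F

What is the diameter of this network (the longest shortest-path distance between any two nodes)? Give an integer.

Eccentricity of each node (its greatest distance to any other): A:3, B:4, C:4, D:4, E:4, F:4, G:3, H:2, I:3, J:3, K:3, L:3, M:3.
The maximum eccentricity is 4, realized for instance by the pair B–E via B – G – H – I – E. So the diameter is 4.

4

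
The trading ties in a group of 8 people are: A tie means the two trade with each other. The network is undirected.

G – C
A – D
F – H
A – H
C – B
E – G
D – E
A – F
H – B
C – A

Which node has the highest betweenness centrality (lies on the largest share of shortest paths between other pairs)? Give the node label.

A

Unnormalized betweenness of each node: A:9, B:1, C:6, D:3, E:1, F:0, G:2, H:2.
A has the largest value, 9, making it the main broker — the node through which the most shortest paths run.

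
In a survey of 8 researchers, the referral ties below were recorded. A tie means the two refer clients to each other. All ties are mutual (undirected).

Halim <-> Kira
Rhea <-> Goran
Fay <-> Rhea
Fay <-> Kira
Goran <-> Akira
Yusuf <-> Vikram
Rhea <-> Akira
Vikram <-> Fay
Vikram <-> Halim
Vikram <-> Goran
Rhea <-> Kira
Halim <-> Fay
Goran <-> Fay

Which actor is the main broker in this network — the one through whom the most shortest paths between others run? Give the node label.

Vikram

Unnormalized betweenness of each node: Akira:0, Fay:4, Goran:4, Halim:1, Kira:3/4, Rhea:5/2, Vikram:27/4, Yusuf:0.
Vikram has the largest value, 27/4, making it the main broker — the node through which the most shortest paths run.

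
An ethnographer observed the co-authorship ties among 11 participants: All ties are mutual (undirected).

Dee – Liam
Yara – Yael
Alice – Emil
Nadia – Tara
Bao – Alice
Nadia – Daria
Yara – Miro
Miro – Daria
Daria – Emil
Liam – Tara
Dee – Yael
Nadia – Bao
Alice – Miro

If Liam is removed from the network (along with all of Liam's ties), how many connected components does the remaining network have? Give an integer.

1

Liam's neighbors (Dee and Tara) remain reachable from one another through other ties, so the rest of the network stays in one piece.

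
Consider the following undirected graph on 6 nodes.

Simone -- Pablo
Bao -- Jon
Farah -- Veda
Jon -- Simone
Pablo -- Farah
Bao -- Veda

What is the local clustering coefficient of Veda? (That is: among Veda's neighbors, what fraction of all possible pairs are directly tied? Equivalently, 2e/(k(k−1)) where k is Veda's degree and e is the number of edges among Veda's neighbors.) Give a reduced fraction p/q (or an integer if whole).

Veda's neighbors: Bao and Farah (k = 2).
Possible neighbor pairs: C(2,2) = 1. Edges among them: none → e = 0.
Clustering(Veda) = 0/1.

0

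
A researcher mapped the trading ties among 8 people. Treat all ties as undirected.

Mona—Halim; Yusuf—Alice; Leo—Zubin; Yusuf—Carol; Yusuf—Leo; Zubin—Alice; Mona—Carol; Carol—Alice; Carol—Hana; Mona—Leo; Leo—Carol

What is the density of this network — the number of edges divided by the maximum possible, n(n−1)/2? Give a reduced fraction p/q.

11/28

There are 11 edges and 8 nodes, so the maximum possible is C(8,2) = 28.
Density = 11/28.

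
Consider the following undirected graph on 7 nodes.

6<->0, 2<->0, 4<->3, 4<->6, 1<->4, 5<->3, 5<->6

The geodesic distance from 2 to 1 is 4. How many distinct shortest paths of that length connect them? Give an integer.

1

The shortest distance is 4, and the only length-4 path is 2–0–6–4–1. So there is exactly 1 shortest path.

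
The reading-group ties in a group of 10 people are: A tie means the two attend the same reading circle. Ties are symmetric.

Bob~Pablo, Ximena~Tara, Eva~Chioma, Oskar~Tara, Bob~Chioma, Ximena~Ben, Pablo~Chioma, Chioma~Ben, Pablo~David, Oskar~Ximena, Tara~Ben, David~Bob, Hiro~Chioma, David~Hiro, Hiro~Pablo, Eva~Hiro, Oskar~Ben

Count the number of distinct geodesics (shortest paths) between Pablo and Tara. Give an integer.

1

The shortest distance is 3, and the only length-3 path is Pablo–Chioma–Ben–Tara. So there is exactly 1 shortest path.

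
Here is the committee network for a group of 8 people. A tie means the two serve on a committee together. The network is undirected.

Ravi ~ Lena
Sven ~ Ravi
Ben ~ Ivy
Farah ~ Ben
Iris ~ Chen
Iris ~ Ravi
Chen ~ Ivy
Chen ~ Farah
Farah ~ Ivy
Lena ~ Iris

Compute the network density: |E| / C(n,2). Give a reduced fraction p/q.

5/14

There are 10 edges and 8 nodes, so the maximum possible is C(8,2) = 28.
Density = 10/28 = 5/14.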